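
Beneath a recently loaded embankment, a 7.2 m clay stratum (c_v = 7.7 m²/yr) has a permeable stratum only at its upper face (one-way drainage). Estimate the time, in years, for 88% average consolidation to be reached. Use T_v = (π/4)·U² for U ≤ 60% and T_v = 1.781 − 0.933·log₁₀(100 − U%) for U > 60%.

t ≈ 5.21 years

Drainage path length: H_d = H = 7.2 m (single drainage).
U > 60%: T_v = 1.781 − 0.933·log₁₀(100 − 88) = 0.77412.
t = T_v·H_d²/c_v = 0.77412×7.2²/7.7 = 5.212 years.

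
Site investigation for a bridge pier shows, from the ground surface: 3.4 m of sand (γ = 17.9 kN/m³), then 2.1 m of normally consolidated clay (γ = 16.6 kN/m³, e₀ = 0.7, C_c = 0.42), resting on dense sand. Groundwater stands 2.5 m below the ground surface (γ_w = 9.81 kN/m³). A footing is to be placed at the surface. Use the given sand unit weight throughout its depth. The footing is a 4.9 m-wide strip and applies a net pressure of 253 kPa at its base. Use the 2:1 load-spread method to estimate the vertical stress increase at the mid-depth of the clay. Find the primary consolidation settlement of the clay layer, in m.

S_c ≈ 0.265 m

Mid-depth of clay below the ground surface: z = 3.4 + 2.1/2 = 4.45 m.
Total vertical stress at mid-clay: σ_v = 17.9×3.4 + 16.6×1.05 = 78.29 kPa.
Pore pressure: u = 9.81×(4.45 − 2.5) = 19.13 kPa.
Initial effective stress: σ'_0 = σ_v − u = 78.29 − 19.13 = 59.16 kPa.
Stress increase at mid-clay by the 2:1 spreading method:
Δσ = qB/(B+z) = 253×4.9/(4.9+4.45) = 132.59 kPa
Final effective stress: σ'_f = σ'_0 + Δσ = 59.16 + 132.59 = 191.75 kPa.
Normally consolidated clay, so the full stress increment lies on the virgin compression line:
S_c = C_c·H/(1+e₀)·log₁₀(σ'_f/σ'_0) = 0.42×2.1/(1+0.7)×log₁₀(191.75/59.16)
    = 0.51882 × 0.51071 = 0.265 m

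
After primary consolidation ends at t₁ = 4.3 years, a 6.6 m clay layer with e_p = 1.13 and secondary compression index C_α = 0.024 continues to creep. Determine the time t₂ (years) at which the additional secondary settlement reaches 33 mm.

S_s = C_α·H/(1+e_p)·log₁₀(t₂/t₁) ⇒ log₁₀(t₂/t₁) = S_s·(1+e_p)/(C_α·H).
log₁₀(t₂/t₁) = 0.033 × (1+1.13) / (0.024×6.6) = 0.4438
t₂ = t₁ × 10^0.4438 = 4.3 × 2.778 = 11.95 years

t₂ ≈ 11.9 years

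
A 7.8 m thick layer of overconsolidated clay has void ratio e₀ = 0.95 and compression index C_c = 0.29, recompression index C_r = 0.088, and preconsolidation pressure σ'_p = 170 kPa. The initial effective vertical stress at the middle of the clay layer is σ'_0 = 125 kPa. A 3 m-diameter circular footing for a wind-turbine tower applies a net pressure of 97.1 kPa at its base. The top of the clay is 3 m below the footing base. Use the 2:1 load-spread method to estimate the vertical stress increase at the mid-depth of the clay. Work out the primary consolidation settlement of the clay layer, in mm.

S_c ≈ 10.5 mm

Mid-depth of clay below the footing base: z = 3 + 7.8/2 = 6.9 m.
Stress increase at mid-clay by the 2:1 spreading method:
Δσ ≈ qD²/(D+z)² = 97.1×3²/(3+6.9)² = 8.9164 kPa
Final effective stress: σ'_f = 125 + 8.9164 = 133.92 kPa.
σ'_f = 133.92 ≤ σ'_p = 170 kPa, so the clay remains overconsolidated and only the recompression index applies:
S_c = C_r·H/(1+e₀)·log₁₀(σ'_f/σ'_0) = 0.088×7.8/1.95×log₁₀(133.92/125)
    = 0.352 × 0.029935 = 0.01054 m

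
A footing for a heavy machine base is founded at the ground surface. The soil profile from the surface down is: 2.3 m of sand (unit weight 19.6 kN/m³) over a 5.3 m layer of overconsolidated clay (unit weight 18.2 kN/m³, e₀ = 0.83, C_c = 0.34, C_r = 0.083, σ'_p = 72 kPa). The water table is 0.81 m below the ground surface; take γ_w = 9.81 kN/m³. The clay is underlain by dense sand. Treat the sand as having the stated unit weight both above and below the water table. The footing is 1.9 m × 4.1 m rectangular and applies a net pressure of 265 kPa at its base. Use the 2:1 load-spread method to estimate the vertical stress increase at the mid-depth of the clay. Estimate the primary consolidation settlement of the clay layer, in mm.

S_c ≈ 109 mm

Mid-depth of clay below the ground surface: z = 2.3 + 5.3/2 = 4.95 m.
Total vertical stress at mid-clay: σ_v = 19.6×2.3 + 18.2×2.65 = 93.31 kPa.
Pore pressure: u = 9.81×(4.95 − 0.81) = 40.613 kPa.
Initial effective stress: σ'_0 = σ_v − u = 93.31 − 40.613 = 52.697 kPa.
Stress increase at mid-clay by the 2:1 spreading method:
Δσ = qBL/((B+z)(L+z)) = 265×1.9×4.1/((1.9+4.95)(4.1+4.95)) = 33.3 kPa
Final effective stress: σ'_f = 52.697 + 33.3 = 85.997 kPa.
σ'_f = 85.997 > σ'_p = 72 kPa, so the stress path crosses the preconsolidation pressure — recompression up to σ'_p, then virgin compression beyond:
S_c = H/(1+e₀)·[C_r·log₁₀(σ'_p/σ'_0) + C_c·log₁₀(σ'_f/σ'_p)]
    = 5.3/1.83 × [0.083×log₁₀(72/52.697) + 0.34×log₁₀(85.997/72)]
    = 2.8962 × [0.01125 + 0.026231] = 0.1086 m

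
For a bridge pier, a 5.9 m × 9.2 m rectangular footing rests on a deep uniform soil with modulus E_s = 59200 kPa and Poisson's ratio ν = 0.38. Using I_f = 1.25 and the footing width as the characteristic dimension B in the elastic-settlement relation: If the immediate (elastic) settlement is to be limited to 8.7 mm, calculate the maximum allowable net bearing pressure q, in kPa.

S_e = q·B·(1−ν²)/E_s · I_f  ⇒  q = S_e·E_s / (B·(1−ν²)·I_f).
q = 0.0087 × 59200 / (5.9 × 0.8556 × 1.25) = 81.62 kPa

q ≈ 81.6 kPa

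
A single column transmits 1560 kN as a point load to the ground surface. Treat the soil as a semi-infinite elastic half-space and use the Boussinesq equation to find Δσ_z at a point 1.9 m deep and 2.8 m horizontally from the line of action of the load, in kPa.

Δσ_z ≈ 11.5 kPa

Boussinesq vertical stress below a point load on an elastic half-space:
Δσ_z = 3P/(2πz²) · [1 + (r/z)²]^(−5/2)
r/z = 2.8/1.9 = 1.4737; [1+(r/z)²]^(−5/2) = 0.055815.
Δσ_z = 3×1560/(2π×1.9²) × 0.055815 = 206.33 × 0.055815 = 11.52 kPa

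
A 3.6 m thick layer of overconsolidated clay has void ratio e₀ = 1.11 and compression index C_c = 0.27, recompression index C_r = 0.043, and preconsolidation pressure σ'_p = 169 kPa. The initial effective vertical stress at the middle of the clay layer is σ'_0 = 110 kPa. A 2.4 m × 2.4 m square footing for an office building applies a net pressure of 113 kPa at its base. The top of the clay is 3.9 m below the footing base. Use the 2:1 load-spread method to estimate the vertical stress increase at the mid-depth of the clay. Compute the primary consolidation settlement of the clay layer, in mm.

Mid-depth of clay below the footing base: z = 3.9 + 3.6/2 = 5.7 m.
Stress increase at mid-clay by the 2:1 spreading method:
Δσ = qBL/((B+z)(L+z)) = 113×2.4×2.4/((2.4+5.7)(2.4+5.7)) = 9.9204 kPa
Final effective stress: σ'_f = 110 + 9.9204 = 119.92 kPa.
σ'_f = 119.92 ≤ σ'_p = 169 kPa, so the clay remains overconsolidated and only the recompression index applies:
S_c = C_r·H/(1+e₀)·log₁₀(σ'_f/σ'_0) = 0.043×3.6/2.11×log₁₀(119.92/110)
    = 0.073367 × 0.037499 = 0.002751 m

S_c ≈ 2.75 mm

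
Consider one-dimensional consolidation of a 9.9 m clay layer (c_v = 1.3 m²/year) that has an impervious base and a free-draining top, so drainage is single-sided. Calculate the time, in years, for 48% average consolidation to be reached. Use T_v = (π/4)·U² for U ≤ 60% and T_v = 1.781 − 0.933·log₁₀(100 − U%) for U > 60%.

t ≈ 13.6 years

Drainage path length: H_d = H = 9.9 m (single drainage).
U ≤ 60%: T_v = (π/4)·U² = (π/4)×0.48² = 0.18096.
t = T_v·H_d²/c_v = 0.18096×9.9²/1.3 = 13.64 years.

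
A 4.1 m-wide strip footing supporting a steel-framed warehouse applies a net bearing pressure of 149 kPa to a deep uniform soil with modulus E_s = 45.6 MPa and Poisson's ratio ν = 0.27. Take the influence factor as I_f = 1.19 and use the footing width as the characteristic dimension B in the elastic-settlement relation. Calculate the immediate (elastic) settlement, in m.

S_e ≈ 0.0148 m

Immediate (elastic) settlement: S_e = q·B·(1−ν²)/E_s · I_f.
E_s = 45.6 MPa = 45600 kPa.
S_e = 149 × 4.1 × (1 − 0.27²) / 45600 × 1.19
    = 149 × 4.1 × 0.9271 / 45600 × 1.19
    = 0.01478 m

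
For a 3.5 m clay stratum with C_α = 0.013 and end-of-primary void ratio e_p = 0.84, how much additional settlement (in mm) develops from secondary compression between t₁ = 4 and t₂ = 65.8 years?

Secondary compression: S_s = C_α·H/(1+e_p)·log₁₀(t₂/t₁)
S_s = 0.013×3.5/(1+0.84)×log₁₀(65.8/4)
    = 0.02473 × 1.216 = 0.03007 m

S_s ≈ 30.1 mm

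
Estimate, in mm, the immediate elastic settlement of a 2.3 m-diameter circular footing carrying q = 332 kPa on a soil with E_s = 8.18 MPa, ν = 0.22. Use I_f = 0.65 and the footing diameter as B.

Immediate (elastic) settlement: S_e = q·B·(1−ν²)/E_s · I_f.
E_s = 8.18 MPa = 8180 kPa.
S_e = 332 × 2.3 × (1 − 0.22²) / 8180 × 0.65
    = 332 × 2.3 × 0.9516 / 8180 × 0.65
    = 0.05774 m = 57.74 mm

S_e ≈ 57.7 mm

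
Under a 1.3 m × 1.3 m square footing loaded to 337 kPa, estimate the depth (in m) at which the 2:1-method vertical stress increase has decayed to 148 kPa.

2:1 spreading — at depth z the loaded area has grown by z in each plan dimension:
qB²/(B+z)² = Δσ_z ⇒ z = B(√(q/Δσ_z) − 1) = 1.3×(√(337/148) − 1) = 0.6617 m

z ≈ 0.662 m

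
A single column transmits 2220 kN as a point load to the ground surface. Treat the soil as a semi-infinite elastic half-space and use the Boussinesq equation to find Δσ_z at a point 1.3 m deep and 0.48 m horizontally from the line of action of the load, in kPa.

Δσ_z ≈ 456 kPa

Boussinesq vertical stress below a point load on an elastic half-space:
Δσ_z = 3P/(2πz²) · [1 + (r/z)²]^(−5/2)
r/z = 0.48/1.3 = 0.36923; [1+(r/z)²]^(−5/2) = 0.7265.
Δσ_z = 3×2220/(2π×1.3²) × 0.7265 = 627.2 × 0.7265 = 455.7 kPa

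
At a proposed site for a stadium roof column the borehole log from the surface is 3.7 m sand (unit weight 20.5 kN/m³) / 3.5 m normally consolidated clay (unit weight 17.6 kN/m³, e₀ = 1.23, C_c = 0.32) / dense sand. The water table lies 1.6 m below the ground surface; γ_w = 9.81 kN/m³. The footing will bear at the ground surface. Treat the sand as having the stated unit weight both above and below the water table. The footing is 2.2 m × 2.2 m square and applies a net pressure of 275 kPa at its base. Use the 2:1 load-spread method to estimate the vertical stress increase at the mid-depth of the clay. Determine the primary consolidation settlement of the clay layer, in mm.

S_c ≈ 62.2 mm

Mid-depth of clay below the ground surface: z = 3.7 + 3.5/2 = 5.45 m.
Total vertical stress at mid-clay: σ_v = 20.5×3.7 + 17.6×1.75 = 106.65 kPa.
Pore pressure: u = 9.81×(5.45 − 1.6) = 37.769 kPa.
Initial effective stress: σ'_0 = σ_v − u = 106.65 − 37.769 = 68.881 kPa.
Stress increase at mid-clay by the 2:1 spreading method:
Δσ = qBL/((B+z)(L+z)) = 275×2.2×2.2/((2.2+5.45)(2.2+5.45)) = 22.743 kPa
Final effective stress: σ'_f = σ'_0 + Δσ = 68.881 + 22.743 = 91.624 kPa.
Normally consolidated clay, so the full stress increment lies on the virgin compression line:
S_c = C_c·H/(1+e₀)·log₁₀(σ'_f/σ'_0) = 0.32×3.5/(1+1.23)×log₁₀(91.624/68.881)
    = 0.50224 × 0.12391 = 0.06223 m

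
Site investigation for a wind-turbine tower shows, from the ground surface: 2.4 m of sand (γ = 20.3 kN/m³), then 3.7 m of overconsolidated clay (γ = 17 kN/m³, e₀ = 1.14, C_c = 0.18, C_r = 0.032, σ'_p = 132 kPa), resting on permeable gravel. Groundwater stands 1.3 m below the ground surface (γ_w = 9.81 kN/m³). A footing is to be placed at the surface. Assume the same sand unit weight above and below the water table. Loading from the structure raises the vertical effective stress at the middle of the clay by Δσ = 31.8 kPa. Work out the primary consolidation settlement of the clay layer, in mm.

Mid-depth of clay below the ground surface: z = 2.4 + 3.7/2 = 4.25 m.
Total vertical stress at mid-clay: σ_v = 20.3×2.4 + 17×1.85 = 80.17 kPa.
Pore pressure: u = 9.81×(4.25 − 1.3) = 28.94 kPa.
Initial effective stress: σ'_0 = σ_v − u = 80.17 − 28.94 = 51.23 kPa.
Final effective stress: σ'_f = 51.23 + 31.8 = 83.03 kPa.
σ'_f = 83.03 ≤ σ'_p = 132 kPa, so the clay remains overconsolidated and only the recompression index applies:
S_c = C_r·H/(1+e₀)·log₁₀(σ'_f/σ'_0) = 0.032×3.7/2.14×log₁₀(83.03/51.23)
    = 0.055328 × 0.20971 = 0.0116 m

S_c ≈ 11.6 mm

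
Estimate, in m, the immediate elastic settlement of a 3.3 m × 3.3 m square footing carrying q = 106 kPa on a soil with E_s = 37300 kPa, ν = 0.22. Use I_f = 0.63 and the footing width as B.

S_e ≈ 0.00562 m

Immediate (elastic) settlement: S_e = q·B·(1−ν²)/E_s · I_f.
S_e = 106 × 3.3 × (1 − 0.22²) / 37300 × 0.63
    = 106 × 3.3 × 0.9516 / 37300 × 0.63
    = 0.005622 m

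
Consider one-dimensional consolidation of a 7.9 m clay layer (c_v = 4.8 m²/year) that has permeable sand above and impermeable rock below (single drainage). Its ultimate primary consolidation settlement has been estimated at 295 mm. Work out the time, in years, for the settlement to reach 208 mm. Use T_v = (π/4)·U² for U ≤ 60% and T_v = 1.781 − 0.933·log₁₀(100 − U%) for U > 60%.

Drainage path length: H_d = H = 7.9 m (single drainage).
U = S(t)/S_ult = 208/295 = 0.7051.
U > 60%: T_v = 1.781 − 0.933·log₁₀(100 − 70.508) = 0.40977.
t = T_v·H_d²/c_v = 0.40977×7.9²/4.8 = 5.328 years.

t ≈ 5.33 years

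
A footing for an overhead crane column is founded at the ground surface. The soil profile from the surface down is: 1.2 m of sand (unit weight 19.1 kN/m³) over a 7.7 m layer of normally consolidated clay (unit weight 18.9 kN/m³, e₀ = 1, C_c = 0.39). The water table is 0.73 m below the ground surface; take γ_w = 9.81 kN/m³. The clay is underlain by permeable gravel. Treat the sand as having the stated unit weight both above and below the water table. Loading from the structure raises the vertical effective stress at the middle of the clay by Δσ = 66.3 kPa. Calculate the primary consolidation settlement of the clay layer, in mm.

Mid-depth of clay below the ground surface: z = 1.2 + 7.7/2 = 5.05 m.
Total vertical stress at mid-clay: σ_v = 19.1×1.2 + 18.9×3.85 = 95.685 kPa.
Pore pressure: u = 9.81×(5.05 − 0.73) = 42.379 kPa.
Initial effective stress: σ'_0 = σ_v − u = 95.685 − 42.379 = 53.306 kPa.
Final effective stress: σ'_f = σ'_0 + Δσ = 53.306 + 66.3 = 119.61 kPa.
Normally consolidated clay, so the full stress increment lies on the virgin compression line:
S_c = C_c·H/(1+e₀)·log₁₀(σ'_f/σ'_0) = 0.39×7.7/(1+1)×log₁₀(119.61/53.306)
    = 1.5015 × 0.35099 = 0.527 m

S_c ≈ 527 mm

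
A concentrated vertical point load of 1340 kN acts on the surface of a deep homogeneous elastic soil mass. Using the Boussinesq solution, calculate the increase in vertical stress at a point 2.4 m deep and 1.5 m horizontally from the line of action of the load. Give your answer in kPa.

Δσ_z ≈ 48.7 kPa

Boussinesq vertical stress below a point load on an elastic half-space:
Δσ_z = 3P/(2πz²) · [1 + (r/z)²]^(−5/2)
r/z = 1.5/2.4 = 0.625; [1+(r/z)²]^(−5/2) = 0.43851.
Δσ_z = 3×1340/(2π×2.4²) × 0.43851 = 111.08 × 0.43851 = 48.71 kPa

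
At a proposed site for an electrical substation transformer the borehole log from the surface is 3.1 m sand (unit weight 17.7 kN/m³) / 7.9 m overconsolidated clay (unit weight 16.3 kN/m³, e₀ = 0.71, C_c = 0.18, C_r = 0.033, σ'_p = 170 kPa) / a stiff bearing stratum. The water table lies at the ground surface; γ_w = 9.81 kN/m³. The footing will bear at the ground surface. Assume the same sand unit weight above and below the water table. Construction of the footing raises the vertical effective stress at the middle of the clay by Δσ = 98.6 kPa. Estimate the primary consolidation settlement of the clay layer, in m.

S_c ≈ 0.072 m

Mid-depth of clay below the ground surface: z = 3.1 + 7.9/2 = 7.05 m.
Total vertical stress at mid-clay: σ_v = 17.7×3.1 + 16.3×3.95 = 119.25 kPa.
Pore pressure: u = 9.81×(7.05 − 0) = 69.16 kPa.
Initial effective stress: σ'_0 = σ_v − u = 119.25 − 69.16 = 50.09 kPa.
Final effective stress: σ'_f = 50.09 + 98.6 = 148.69 kPa.
σ'_f = 148.69 ≤ σ'_p = 170 kPa, so the clay remains overconsolidated and only the recompression index applies:
S_c = C_r·H/(1+e₀)·log₁₀(σ'_f/σ'_0) = 0.033×7.9/1.71×log₁₀(148.69/50.09)
    = 0.15246 × 0.47253 = 0.07204 m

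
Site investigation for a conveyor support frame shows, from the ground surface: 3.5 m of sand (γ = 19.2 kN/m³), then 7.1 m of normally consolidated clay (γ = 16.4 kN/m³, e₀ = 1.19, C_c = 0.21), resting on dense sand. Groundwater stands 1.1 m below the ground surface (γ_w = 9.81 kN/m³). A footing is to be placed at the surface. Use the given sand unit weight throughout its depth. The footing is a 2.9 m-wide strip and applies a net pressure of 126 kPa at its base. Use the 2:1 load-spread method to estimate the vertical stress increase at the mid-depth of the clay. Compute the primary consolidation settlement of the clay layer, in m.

Mid-depth of clay below the ground surface: z = 3.5 + 7.1/2 = 7.05 m.
Total vertical stress at mid-clay: σ_v = 19.2×3.5 + 16.4×3.55 = 125.42 kPa.
Pore pressure: u = 9.81×(7.05 − 1.1) = 58.37 kPa.
Initial effective stress: σ'_0 = σ_v − u = 125.42 − 58.37 = 67.05 kPa.
Stress increase at mid-clay by the 2:1 spreading method:
Δσ = qB/(B+z) = 126×2.9/(2.9+7.05) = 36.724 kPa
Final effective stress: σ'_f = σ'_0 + Δσ = 67.05 + 36.724 = 103.77 kPa.
Normally consolidated clay, so the full stress increment lies on the virgin compression line:
S_c = C_c·H/(1+e₀)·log₁₀(σ'_f/σ'_0) = 0.21×7.1/(1+1.19)×log₁₀(103.77/67.05)
    = 0.68082 × 0.18967 = 0.1291 m

S_c ≈ 0.129 m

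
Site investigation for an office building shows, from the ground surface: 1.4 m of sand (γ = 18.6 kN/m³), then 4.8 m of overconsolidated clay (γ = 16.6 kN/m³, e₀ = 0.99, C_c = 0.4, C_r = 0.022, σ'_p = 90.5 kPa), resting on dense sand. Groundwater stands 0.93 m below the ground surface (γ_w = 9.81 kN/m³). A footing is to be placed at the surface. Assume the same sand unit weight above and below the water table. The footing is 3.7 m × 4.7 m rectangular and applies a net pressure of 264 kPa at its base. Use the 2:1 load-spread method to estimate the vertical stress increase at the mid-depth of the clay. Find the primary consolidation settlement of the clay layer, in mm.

Mid-depth of clay below the ground surface: z = 1.4 + 4.8/2 = 3.8 m.
Total vertical stress at mid-clay: σ_v = 18.6×1.4 + 16.6×2.4 = 65.88 kPa.
Pore pressure: u = 9.81×(3.8 − 0.93) = 28.155 kPa.
Initial effective stress: σ'_0 = σ_v − u = 65.88 − 28.155 = 37.725 kPa.
Stress increase at mid-clay by the 2:1 spreading method:
Δσ = qBL/((B+z)(L+z)) = 264×3.7×4.7/((3.7+3.8)(4.7+3.8)) = 72.015 kPa
Final effective stress: σ'_f = 37.725 + 72.015 = 109.74 kPa.
σ'_f = 109.74 > σ'_p = 90.5 kPa, so the stress path crosses the preconsolidation pressure — recompression up to σ'_p, then virgin compression beyond:
S_c = H/(1+e₀)·[C_r·log₁₀(σ'_p/σ'_0) + C_c·log₁₀(σ'_f/σ'_p)]
    = 4.8/1.99 × [0.022×log₁₀(90.5/37.725) + 0.4×log₁₀(109.74/90.5)]
    = 2.4121 × [0.0083604 + 0.033487] = 0.1009 m

S_c ≈ 101 mm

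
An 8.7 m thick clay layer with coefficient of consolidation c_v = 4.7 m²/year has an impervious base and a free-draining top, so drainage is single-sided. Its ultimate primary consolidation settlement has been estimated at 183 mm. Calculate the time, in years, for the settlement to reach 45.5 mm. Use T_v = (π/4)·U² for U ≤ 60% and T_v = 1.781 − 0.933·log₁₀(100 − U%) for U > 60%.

t ≈ 0.782 years

Drainage path length: H_d = H = 8.7 m (single drainage).
U = S(t)/S_ult = 45.5/183 = 0.2486.
U ≤ 60%: T_v = (π/4)·U² = (π/4)×0.24863² = 0.048552.
t = T_v·H_d²/c_v = 0.048552×8.7²/4.7 = 0.7819 years.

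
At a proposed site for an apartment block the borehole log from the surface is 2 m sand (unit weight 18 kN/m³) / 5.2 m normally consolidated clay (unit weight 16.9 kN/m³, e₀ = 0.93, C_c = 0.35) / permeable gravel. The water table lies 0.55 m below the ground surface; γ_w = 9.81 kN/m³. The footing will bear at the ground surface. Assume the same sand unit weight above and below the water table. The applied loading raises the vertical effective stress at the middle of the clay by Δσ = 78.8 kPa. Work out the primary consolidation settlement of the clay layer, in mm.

Mid-depth of clay below the ground surface: z = 2 + 5.2/2 = 4.6 m.
Total vertical stress at mid-clay: σ_v = 18×2 + 16.9×2.6 = 79.94 kPa.
Pore pressure: u = 9.81×(4.6 − 0.55) = 39.73 kPa.
Initial effective stress: σ'_0 = σ_v − u = 79.94 − 39.73 = 40.21 kPa.
Final effective stress: σ'_f = σ'_0 + Δσ = 40.21 + 78.8 = 119.01 kPa.
Normally consolidated clay, so the full stress increment lies on the virgin compression line:
S_c = C_c·H/(1+e₀)·log₁₀(σ'_f/σ'_0) = 0.35×5.2/(1+0.93)×log₁₀(119.01/40.21)
    = 0.94301 × 0.47125 = 0.4444 m

S_c ≈ 444 mm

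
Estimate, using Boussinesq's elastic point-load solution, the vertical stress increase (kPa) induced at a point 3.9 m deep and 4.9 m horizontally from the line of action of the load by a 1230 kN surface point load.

Boussinesq vertical stress below a point load on an elastic half-space:
Δσ_z = 3P/(2πz²) · [1 + (r/z)²]^(−5/2)
r/z = 4.9/3.9 = 1.2564; [1+(r/z)²]^(−5/2) = 0.09366.
Δσ_z = 3×1230/(2π×3.9²) × 0.09366 = 38.612 × 0.09366 = 3.616 kPa

Δσ_z ≈ 3.62 kPa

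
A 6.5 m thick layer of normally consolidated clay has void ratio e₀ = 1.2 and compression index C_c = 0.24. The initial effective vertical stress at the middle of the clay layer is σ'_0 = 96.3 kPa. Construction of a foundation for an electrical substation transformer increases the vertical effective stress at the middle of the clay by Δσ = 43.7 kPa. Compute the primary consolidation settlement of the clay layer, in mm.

S_c ≈ 115 mm

Final effective stress: σ'_f = σ'_0 + Δσ = 96.3 + 43.7 = 140 kPa.
Normally consolidated clay, so the full stress increment lies on the virgin compression line:
S_c = C_c·H/(1+e₀)·log₁₀(σ'_f/σ'_0) = 0.24×6.5/(1+1.2)×log₁₀(140/96.3)
    = 0.70909 × 0.1625 = 0.1152 m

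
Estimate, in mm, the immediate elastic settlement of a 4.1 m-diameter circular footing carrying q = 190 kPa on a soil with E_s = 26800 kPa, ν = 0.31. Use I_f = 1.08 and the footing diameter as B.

S_e ≈ 28.4 mm

Immediate (elastic) settlement: S_e = q·B·(1−ν²)/E_s · I_f.
S_e = 190 × 4.1 × (1 − 0.31²) / 26800 × 1.08
    = 190 × 4.1 × 0.9039 / 26800 × 1.08
    = 0.02838 m = 28.38 mm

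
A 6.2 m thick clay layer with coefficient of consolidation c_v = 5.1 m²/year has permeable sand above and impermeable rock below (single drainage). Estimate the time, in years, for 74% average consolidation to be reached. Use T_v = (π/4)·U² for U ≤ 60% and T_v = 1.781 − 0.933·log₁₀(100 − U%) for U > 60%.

Drainage path length: H_d = H = 6.2 m (single drainage).
U > 60%: T_v = 1.781 − 0.933·log₁₀(100 − 74) = 0.46083.
t = T_v·H_d²/c_v = 0.46083×6.2²/5.1 = 3.473 years.

t ≈ 3.47 years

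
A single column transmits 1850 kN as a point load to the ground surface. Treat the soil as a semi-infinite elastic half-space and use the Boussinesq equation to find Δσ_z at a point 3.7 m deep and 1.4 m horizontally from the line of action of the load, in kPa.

Δσ_z ≈ 46.2 kPa

Boussinesq vertical stress below a point load on an elastic half-space:
Δσ_z = 3P/(2πz²) · [1 + (r/z)²]^(−5/2)
r/z = 1.4/3.7 = 0.37838; [1+(r/z)²]^(−5/2) = 0.71569.
Δσ_z = 3×1850/(2π×3.7²) × 0.71569 = 64.522 × 0.71569 = 46.18 kPa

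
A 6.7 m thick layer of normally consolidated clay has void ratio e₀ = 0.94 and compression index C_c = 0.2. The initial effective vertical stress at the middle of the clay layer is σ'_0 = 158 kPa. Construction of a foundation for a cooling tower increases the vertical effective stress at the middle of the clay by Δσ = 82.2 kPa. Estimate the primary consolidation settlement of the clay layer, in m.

Final effective stress: σ'_f = σ'_0 + Δσ = 158 + 82.2 = 240.2 kPa.
Normally consolidated clay, so the full stress increment lies on the virgin compression line:
S_c = C_c·H/(1+e₀)·log₁₀(σ'_f/σ'_0) = 0.2×6.7/(1+0.94)×log₁₀(240.2/158)
    = 0.69072 × 0.18192 = 0.1257 m

S_c ≈ 0.126 m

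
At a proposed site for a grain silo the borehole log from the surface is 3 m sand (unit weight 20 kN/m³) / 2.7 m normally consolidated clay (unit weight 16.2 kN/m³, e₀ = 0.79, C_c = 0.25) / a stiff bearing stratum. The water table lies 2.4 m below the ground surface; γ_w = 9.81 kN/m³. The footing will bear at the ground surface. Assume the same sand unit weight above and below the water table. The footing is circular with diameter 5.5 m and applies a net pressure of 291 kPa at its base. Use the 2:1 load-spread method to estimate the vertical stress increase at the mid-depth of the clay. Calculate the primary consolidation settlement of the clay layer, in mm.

Mid-depth of clay below the ground surface: z = 3 + 2.7/2 = 4.35 m.
Total vertical stress at mid-clay: σ_v = 20×3 + 16.2×1.35 = 81.87 kPa.
Pore pressure: u = 9.81×(4.35 − 2.4) = 19.13 kPa.
Initial effective stress: σ'_0 = σ_v − u = 81.87 − 19.13 = 62.74 kPa.
Stress increase at mid-clay by the 2:1 spreading method:
Δσ ≈ qD²/(D+z)² = 291×5.5²/(5.5+4.35)² = 90.729 kPa
Final effective stress: σ'_f = σ'_0 + Δσ = 62.74 + 90.729 = 153.47 kPa.
Normally consolidated clay, so the full stress increment lies on the virgin compression line:
S_c = C_c·H/(1+e₀)·log₁₀(σ'_f/σ'_0) = 0.25×2.7/(1+0.79)×log₁₀(153.47/62.74)
    = 0.37709 × 0.38848 = 0.1465 m

S_c ≈ 146 mm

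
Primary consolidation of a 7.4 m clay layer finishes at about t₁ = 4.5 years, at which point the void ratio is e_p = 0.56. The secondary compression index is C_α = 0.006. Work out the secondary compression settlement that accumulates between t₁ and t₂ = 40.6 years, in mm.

S_s ≈ 27.2 mm

Secondary compression: S_s = C_α·H/(1+e_p)·log₁₀(t₂/t₁)
S_s = 0.006×7.4/(1+0.56)×log₁₀(40.6/4.5)
    = 0.02846 × 0.9553 = 0.02719 m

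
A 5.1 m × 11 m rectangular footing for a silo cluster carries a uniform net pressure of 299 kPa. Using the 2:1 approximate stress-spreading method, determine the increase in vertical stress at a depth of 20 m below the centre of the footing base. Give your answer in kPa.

By the 2:1 method the load spreads at 1 horizontal : 2 vertical, so at depth z the loaded area has grown by z in each plan dimension:
Δσ = qBL/((B+z)(L+z)) = 299×5.1×11/((5.1+20)(11+20)) = 21.558 kPa

Δσ_z ≈ 21.6 kPa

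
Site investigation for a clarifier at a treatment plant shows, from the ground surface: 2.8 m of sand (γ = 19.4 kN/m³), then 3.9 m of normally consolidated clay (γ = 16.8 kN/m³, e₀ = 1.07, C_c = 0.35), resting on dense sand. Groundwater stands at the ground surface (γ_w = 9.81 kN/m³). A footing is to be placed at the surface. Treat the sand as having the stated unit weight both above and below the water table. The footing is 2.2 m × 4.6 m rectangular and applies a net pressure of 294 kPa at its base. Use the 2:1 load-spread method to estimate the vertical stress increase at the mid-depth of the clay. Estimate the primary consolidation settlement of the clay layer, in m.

Mid-depth of clay below the ground surface: z = 2.8 + 3.9/2 = 4.75 m.
Total vertical stress at mid-clay: σ_v = 19.4×2.8 + 16.8×1.95 = 87.08 kPa.
Pore pressure: u = 9.81×(4.75 − 0) = 46.598 kPa.
Initial effective stress: σ'_0 = σ_v − u = 87.08 − 46.598 = 40.482 kPa.
Stress increase at mid-clay by the 2:1 spreading method:
Δσ = qBL/((B+z)(L+z)) = 294×2.2×4.6/((2.2+4.75)(4.6+4.75)) = 45.786 kPa
Final effective stress: σ'_f = σ'_0 + Δσ = 40.482 + 45.786 = 86.268 kPa.
Normally consolidated clay, so the full stress increment lies on the virgin compression line:
S_c = C_c·H/(1+e₀)·log₁₀(σ'_f/σ'_0) = 0.35×3.9/(1+1.07)×log₁₀(86.268/40.482)
    = 0.65942 × 0.32859 = 0.2167 m

S_c ≈ 0.217 m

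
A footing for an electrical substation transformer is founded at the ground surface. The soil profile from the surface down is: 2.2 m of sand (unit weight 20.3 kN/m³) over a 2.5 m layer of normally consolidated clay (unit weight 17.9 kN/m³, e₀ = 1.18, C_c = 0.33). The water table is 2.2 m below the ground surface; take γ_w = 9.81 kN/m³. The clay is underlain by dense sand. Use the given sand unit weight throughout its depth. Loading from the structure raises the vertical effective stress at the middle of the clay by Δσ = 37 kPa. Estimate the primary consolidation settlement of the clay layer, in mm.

Mid-depth of clay below the ground surface: z = 2.2 + 2.5/2 = 3.45 m.
Total vertical stress at mid-clay: σ_v = 20.3×2.2 + 17.9×1.25 = 67.035 kPa.
Pore pressure: u = 9.81×(3.45 − 2.2) = 12.263 kPa.
Initial effective stress: σ'_0 = σ_v − u = 67.035 − 12.263 = 54.772 kPa.
Final effective stress: σ'_f = σ'_0 + Δσ = 54.772 + 37 = 91.772 kPa.
Normally consolidated clay, so the full stress increment lies on the virgin compression line:
S_c = C_c·H/(1+e₀)·log₁₀(σ'_f/σ'_0) = 0.33×2.5/(1+1.18)×log₁₀(91.772/54.772)
    = 0.37844 × 0.22415 = 0.08483 m

S_c ≈ 84.8 mm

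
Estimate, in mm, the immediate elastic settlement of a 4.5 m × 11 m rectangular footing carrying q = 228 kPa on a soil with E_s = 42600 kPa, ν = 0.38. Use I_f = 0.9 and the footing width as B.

S_e ≈ 18.5 mm

Immediate (elastic) settlement: S_e = q·B·(1−ν²)/E_s · I_f.
S_e = 228 × 4.5 × (1 − 0.38²) / 42600 × 0.9
    = 228 × 4.5 × 0.8556 / 42600 × 0.9
    = 0.01855 m = 18.55 mm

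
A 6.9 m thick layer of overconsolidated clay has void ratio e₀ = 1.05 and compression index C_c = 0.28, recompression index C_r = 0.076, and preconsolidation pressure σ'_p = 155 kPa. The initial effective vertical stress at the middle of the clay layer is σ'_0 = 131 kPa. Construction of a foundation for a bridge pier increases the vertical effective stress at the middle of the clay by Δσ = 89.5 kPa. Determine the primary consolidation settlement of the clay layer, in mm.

S_c ≈ 163 mm

Final effective stress: σ'_f = 131 + 89.5 = 220.5 kPa.
σ'_f = 220.5 > σ'_p = 155 kPa, so the stress path crosses the preconsolidation pressure — recompression up to σ'_p, then virgin compression beyond:
S_c = H/(1+e₀)·[C_r·log₁₀(σ'_p/σ'_0) + C_c·log₁₀(σ'_f/σ'_p)]
    = 6.9/2.05 × [0.076×log₁₀(155/131) + 0.28×log₁₀(220.5/155)]
    = 3.3659 × [0.0055526 + 0.042862] = 0.163 m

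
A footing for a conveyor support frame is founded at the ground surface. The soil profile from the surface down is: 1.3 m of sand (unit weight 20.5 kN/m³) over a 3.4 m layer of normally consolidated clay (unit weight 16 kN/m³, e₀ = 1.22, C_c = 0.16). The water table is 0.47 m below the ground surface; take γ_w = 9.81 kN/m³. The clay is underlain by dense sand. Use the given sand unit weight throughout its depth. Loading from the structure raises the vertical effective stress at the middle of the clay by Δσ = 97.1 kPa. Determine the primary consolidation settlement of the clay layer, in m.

S_c ≈ 0.156 m

Mid-depth of clay below the ground surface: z = 1.3 + 3.4/2 = 3 m.
Total vertical stress at mid-clay: σ_v = 20.5×1.3 + 16×1.7 = 53.85 kPa.
Pore pressure: u = 9.81×(3 − 0.47) = 24.819 kPa.
Initial effective stress: σ'_0 = σ_v − u = 53.85 − 24.819 = 29.031 kPa.
Final effective stress: σ'_f = σ'_0 + Δσ = 29.031 + 97.1 = 126.13 kPa.
Normally consolidated clay, so the full stress increment lies on the virgin compression line:
S_c = C_c·H/(1+e₀)·log₁₀(σ'_f/σ'_0) = 0.16×3.4/(1+1.22)×log₁₀(126.13/29.031)
    = 0.24505 × 0.63796 = 0.1563 m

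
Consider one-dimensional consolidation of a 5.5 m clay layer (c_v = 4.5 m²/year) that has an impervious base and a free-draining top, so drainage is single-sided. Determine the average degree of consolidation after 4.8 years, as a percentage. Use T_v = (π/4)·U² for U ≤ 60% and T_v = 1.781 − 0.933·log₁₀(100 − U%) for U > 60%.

U ≈ 86.1 %

Drainage path length: H_d = H = 5.5 m (single drainage).
T_v = c_v·t/H_d² = 4.5×4.8/5.5² = 0.71405.
T_v = 0.71405 corresponds to the U > 60% branch:
U = 1 − 10^((1.781 − T_v)/0.933)/100 = 0.8608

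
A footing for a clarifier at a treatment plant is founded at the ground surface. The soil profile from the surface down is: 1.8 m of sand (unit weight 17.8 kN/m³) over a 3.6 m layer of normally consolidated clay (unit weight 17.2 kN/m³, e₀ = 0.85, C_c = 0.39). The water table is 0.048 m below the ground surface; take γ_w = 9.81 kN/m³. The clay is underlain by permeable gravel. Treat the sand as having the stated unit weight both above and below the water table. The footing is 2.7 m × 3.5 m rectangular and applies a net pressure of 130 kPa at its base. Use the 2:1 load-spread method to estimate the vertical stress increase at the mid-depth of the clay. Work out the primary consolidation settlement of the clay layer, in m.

Mid-depth of clay below the ground surface: z = 1.8 + 3.6/2 = 3.6 m.
Total vertical stress at mid-clay: σ_v = 17.8×1.8 + 17.2×1.8 = 63 kPa.
Pore pressure: u = 9.81×(3.6 − 0.048) = 34.845 kPa.
Initial effective stress: σ'_0 = σ_v − u = 63 − 34.845 = 28.155 kPa.
Stress increase at mid-clay by the 2:1 spreading method:
Δσ = qBL/((B+z)(L+z)) = 130×2.7×3.5/((2.7+3.6)(3.5+3.6)) = 27.465 kPa
Final effective stress: σ'_f = σ'_0 + Δσ = 28.155 + 27.465 = 55.62 kPa.
Normally consolidated clay, so the full stress increment lies on the virgin compression line:
S_c = C_c·H/(1+e₀)·log₁₀(σ'_f/σ'_0) = 0.39×3.6/(1+0.85)×log₁₀(55.62/28.155)
    = 0.75892 × 0.29568 = 0.2244 m

S_c ≈ 0.224 m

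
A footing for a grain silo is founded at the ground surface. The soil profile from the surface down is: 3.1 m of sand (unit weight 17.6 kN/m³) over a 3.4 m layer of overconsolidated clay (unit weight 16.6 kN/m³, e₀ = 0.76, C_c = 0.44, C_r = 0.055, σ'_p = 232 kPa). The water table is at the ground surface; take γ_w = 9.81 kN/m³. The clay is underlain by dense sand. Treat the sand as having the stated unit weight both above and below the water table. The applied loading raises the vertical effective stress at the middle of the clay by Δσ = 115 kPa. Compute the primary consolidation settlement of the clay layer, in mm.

Mid-depth of clay below the ground surface: z = 3.1 + 3.4/2 = 4.8 m.
Total vertical stress at mid-clay: σ_v = 17.6×3.1 + 16.6×1.7 = 82.78 kPa.
Pore pressure: u = 9.81×(4.8 − 0) = 47.088 kPa.
Initial effective stress: σ'_0 = σ_v − u = 82.78 − 47.088 = 35.692 kPa.
Final effective stress: σ'_f = 35.692 + 115 = 150.69 kPa.
σ'_f = 150.69 ≤ σ'_p = 232 kPa, so the clay remains overconsolidated and only the recompression index applies:
S_c = C_r·H/(1+e₀)·log₁₀(σ'_f/σ'_0) = 0.055×3.4/1.76×log₁₀(150.69/35.692)
    = 0.10625 × 0.62551 = 0.06646 m

S_c ≈ 66.5 mm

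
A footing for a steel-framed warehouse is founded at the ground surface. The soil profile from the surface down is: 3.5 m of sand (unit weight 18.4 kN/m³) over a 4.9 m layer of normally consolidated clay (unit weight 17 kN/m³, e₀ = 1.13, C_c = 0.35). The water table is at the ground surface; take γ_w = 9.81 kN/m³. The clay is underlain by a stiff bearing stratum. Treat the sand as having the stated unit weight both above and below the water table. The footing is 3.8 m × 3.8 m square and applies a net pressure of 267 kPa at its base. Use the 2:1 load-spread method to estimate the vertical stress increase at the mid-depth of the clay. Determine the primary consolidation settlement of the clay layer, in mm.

Mid-depth of clay below the ground surface: z = 3.5 + 4.9/2 = 5.95 m.
Total vertical stress at mid-clay: σ_v = 18.4×3.5 + 17×2.45 = 106.05 kPa.
Pore pressure: u = 9.81×(5.95 − 0) = 58.37 kPa.
Initial effective stress: σ'_0 = σ_v − u = 106.05 − 58.37 = 47.68 kPa.
Stress increase at mid-clay by the 2:1 spreading method:
Δσ = qBL/((B+z)(L+z)) = 267×3.8×3.8/((3.8+5.95)(3.8+5.95)) = 40.557 kPa
Final effective stress: σ'_f = σ'_0 + Δσ = 47.68 + 40.557 = 88.237 kPa.
Normally consolidated clay, so the full stress increment lies on the virgin compression line:
S_c = C_c·H/(1+e₀)·log₁₀(σ'_f/σ'_0) = 0.35×4.9/(1+1.13)×log₁₀(88.237/47.68)
    = 0.80516 × 0.26731 = 0.2152 m

S_c ≈ 215 mm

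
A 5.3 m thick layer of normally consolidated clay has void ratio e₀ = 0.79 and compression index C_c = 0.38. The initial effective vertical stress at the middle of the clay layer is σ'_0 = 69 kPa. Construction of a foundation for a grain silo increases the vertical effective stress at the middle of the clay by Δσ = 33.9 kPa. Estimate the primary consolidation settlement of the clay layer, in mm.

S_c ≈ 195 mm

Final effective stress: σ'_f = σ'_0 + Δσ = 69 + 33.9 = 102.9 kPa.
Normally consolidated clay, so the full stress increment lies on the virgin compression line:
S_c = C_c·H/(1+e₀)·log₁₀(σ'_f/σ'_0) = 0.38×5.3/(1+0.79)×log₁₀(102.9/69)
    = 1.1251 × 0.17357 = 0.1953 m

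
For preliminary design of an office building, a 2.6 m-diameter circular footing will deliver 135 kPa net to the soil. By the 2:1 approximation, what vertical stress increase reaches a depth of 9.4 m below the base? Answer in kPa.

By the 2:1 method the load spreads at 1 horizontal : 2 vertical, so at depth z the loaded area has grown by z in each plan dimension:
Δσ ≈ qD²/(D+z)² = 135×2.6²/(2.6+9.4)² = 6.3375 kPa

Δσ_z ≈ 6.34 kPa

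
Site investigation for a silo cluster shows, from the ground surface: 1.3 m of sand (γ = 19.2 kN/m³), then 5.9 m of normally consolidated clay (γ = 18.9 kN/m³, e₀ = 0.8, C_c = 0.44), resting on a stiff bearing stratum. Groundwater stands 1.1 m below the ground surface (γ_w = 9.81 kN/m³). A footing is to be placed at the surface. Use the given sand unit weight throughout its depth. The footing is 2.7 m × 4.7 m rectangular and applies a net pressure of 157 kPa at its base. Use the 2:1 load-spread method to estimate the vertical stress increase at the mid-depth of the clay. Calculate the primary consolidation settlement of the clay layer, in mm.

Mid-depth of clay below the ground surface: z = 1.3 + 5.9/2 = 4.25 m.
Total vertical stress at mid-clay: σ_v = 19.2×1.3 + 18.9×2.95 = 80.715 kPa.
Pore pressure: u = 9.81×(4.25 − 1.1) = 30.902 kPa.
Initial effective stress: σ'_0 = σ_v − u = 80.715 − 30.902 = 49.813 kPa.
Stress increase at mid-clay by the 2:1 spreading method:
Δσ = qBL/((B+z)(L+z)) = 157×2.7×4.7/((2.7+4.25)(4.7+4.25)) = 32.03 kPa
Final effective stress: σ'_f = σ'_0 + Δσ = 49.813 + 32.03 = 81.843 kPa.
Normally consolidated clay, so the full stress increment lies on the virgin compression line:
S_c = C_c·H/(1+e₀)·log₁₀(σ'_f/σ'_0) = 0.44×5.9/(1+0.8)×log₁₀(81.843/49.813)
    = 1.4422 × 0.21564 = 0.311 m

S_c ≈ 311 mm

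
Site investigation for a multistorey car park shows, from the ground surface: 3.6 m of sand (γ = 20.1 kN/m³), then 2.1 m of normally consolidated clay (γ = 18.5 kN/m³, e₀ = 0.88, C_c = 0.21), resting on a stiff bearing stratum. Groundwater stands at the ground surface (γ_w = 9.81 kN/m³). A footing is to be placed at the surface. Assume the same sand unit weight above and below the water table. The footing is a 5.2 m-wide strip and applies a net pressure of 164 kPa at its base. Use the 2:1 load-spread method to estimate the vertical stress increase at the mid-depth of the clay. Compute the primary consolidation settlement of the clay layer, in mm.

S_c ≈ 108 mm

Mid-depth of clay below the ground surface: z = 3.6 + 2.1/2 = 4.65 m.
Total vertical stress at mid-clay: σ_v = 20.1×3.6 + 18.5×1.05 = 91.785 kPa.
Pore pressure: u = 9.81×(4.65 − 0) = 45.617 kPa.
Initial effective stress: σ'_0 = σ_v − u = 91.785 − 45.617 = 46.168 kPa.
Stress increase at mid-clay by the 2:1 spreading method:
Δσ = qB/(B+z) = 164×5.2/(5.2+4.65) = 86.579 kPa
Final effective stress: σ'_f = σ'_0 + Δσ = 46.168 + 86.579 = 132.75 kPa.
Normally consolidated clay, so the full stress increment lies on the virgin compression line:
S_c = C_c·H/(1+e₀)·log₁₀(σ'_f/σ'_0) = 0.21×2.1/(1+0.88)×log₁₀(132.75/46.168)
    = 0.23457 × 0.45869 = 0.1076 m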